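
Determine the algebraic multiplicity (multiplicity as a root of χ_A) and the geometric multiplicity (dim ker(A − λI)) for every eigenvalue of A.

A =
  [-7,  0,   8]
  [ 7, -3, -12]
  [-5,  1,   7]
λ = -1: alg = 3, geom = 1

Step 1 — factor the characteristic polynomial to read off the algebraic multiplicities:
  χ_A(x) = (x + 1)^3

Step 2 — compute geometric multiplicities via the rank-nullity identity g(λ) = n − rank(A − λI):
  rank(A − (-1)·I) = 2, so dim ker(A − (-1)·I) = n − 2 = 1

Summary:
  λ = -1: algebraic multiplicity = 3, geometric multiplicity = 1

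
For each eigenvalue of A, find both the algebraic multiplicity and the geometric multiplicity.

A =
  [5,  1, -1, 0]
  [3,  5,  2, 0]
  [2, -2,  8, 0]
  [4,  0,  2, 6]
λ = 6: alg = 4, geom = 2

Step 1 — factor the characteristic polynomial to read off the algebraic multiplicities:
  χ_A(x) = (x - 6)^4

Step 2 — compute geometric multiplicities via the rank-nullity identity g(λ) = n − rank(A − λI):
  rank(A − (6)·I) = 2, so dim ker(A − (6)·I) = n − 2 = 2

Summary:
  λ = 6: algebraic multiplicity = 4, geometric multiplicity = 2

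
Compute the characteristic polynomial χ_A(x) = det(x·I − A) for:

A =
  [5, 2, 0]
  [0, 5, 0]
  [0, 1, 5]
x^3 - 15*x^2 + 75*x - 125

Expanding det(x·I − A) (e.g. by cofactor expansion or by noting that A is similar to its Jordan form J, which has the same characteristic polynomial as A) gives
  χ_A(x) = x^3 - 15*x^2 + 75*x - 125
which factors as (x - 5)^3. The eigenvalues (with algebraic multiplicities) are λ = 5 with multiplicity 3.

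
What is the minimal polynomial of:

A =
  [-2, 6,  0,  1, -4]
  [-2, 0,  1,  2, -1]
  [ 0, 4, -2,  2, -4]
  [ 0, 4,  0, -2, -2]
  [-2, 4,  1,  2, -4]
x^3 + 6*x^2 + 12*x + 8

The characteristic polynomial is χ_A(x) = (x + 2)^5, so the eigenvalues are known. The minimal polynomial is
  m_A(x) = Π_λ (x − λ)^{k_λ}
where k_λ is the size of the *largest* Jordan block for λ (equivalently, the smallest k with (A − λI)^k v = 0 for every generalised eigenvector v of λ).

  λ = -2: largest Jordan block has size 3, contributing (x + 2)^3

So m_A(x) = (x + 2)^3 = x^3 + 6*x^2 + 12*x + 8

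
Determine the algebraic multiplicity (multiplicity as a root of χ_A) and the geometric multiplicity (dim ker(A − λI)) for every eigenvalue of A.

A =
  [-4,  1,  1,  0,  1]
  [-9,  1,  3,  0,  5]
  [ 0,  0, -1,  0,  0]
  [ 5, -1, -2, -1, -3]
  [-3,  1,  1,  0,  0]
λ = -1: alg = 5, geom = 2

Step 1 — factor the characteristic polynomial to read off the algebraic multiplicities:
  χ_A(x) = (x + 1)^5

Step 2 — compute geometric multiplicities via the rank-nullity identity g(λ) = n − rank(A − λI):
  rank(A − (-1)·I) = 3, so dim ker(A − (-1)·I) = n − 3 = 2

Summary:
  λ = -1: algebraic multiplicity = 5, geometric multiplicity = 2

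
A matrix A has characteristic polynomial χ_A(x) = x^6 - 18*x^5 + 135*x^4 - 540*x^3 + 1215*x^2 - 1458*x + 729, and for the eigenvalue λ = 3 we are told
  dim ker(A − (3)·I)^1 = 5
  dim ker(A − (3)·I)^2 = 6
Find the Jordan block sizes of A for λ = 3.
Block sizes for λ = 3: [2, 1, 1, 1, 1]

From the dimensions of kernels of powers, the number of Jordan blocks of size at least j is d_j − d_{j−1} where d_j = dim ker(N^j) (with d_0 = 0). Computing the differences gives [5, 1].
The number of blocks of size exactly k is (#blocks of size ≥ k) − (#blocks of size ≥ k + 1), so the partition is: 4 block(s) of size 1, 1 block(s) of size 2.
In nonincreasing order the block sizes are [2, 1, 1, 1, 1].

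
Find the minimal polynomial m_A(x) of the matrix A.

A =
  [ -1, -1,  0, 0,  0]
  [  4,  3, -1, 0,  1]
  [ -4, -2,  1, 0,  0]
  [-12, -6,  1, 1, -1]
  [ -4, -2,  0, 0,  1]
x^3 - 3*x^2 + 3*x - 1

The characteristic polynomial is χ_A(x) = (x - 1)^5, so the eigenvalues are known. The minimal polynomial is
  m_A(x) = Π_λ (x − λ)^{k_λ}
where k_λ is the size of the *largest* Jordan block for λ (equivalently, the smallest k with (A − λI)^k v = 0 for every generalised eigenvector v of λ).

  λ = 1: largest Jordan block has size 3, contributing (x − 1)^3

So m_A(x) = (x - 1)^3 = x^3 - 3*x^2 + 3*x - 1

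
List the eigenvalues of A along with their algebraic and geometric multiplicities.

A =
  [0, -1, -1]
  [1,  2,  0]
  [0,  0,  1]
λ = 1: alg = 3, geom = 1

Step 1 — factor the characteristic polynomial to read off the algebraic multiplicities:
  χ_A(x) = (x - 1)^3

Step 2 — compute geometric multiplicities via the rank-nullity identity g(λ) = n − rank(A − λI):
  rank(A − (1)·I) = 2, so dim ker(A − (1)·I) = n − 2 = 1

Summary:
  λ = 1: algebraic multiplicity = 3, geometric multiplicity = 1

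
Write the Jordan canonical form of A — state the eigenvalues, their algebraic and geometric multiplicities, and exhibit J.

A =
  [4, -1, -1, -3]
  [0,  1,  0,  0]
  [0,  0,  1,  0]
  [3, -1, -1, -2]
J_2(1) ⊕ J_1(1) ⊕ J_1(1)

The characteristic polynomial is
  det(x·I − A) = x^4 - 4*x^3 + 6*x^2 - 4*x + 1 = (x - 1)^4

Eigenvalues and multiplicities (the geometric multiplicity of λ is n − rank(A − λI), which equals the number of Jordan blocks for λ):
  λ = 1: algebraic multiplicity = 4, geometric multiplicity = 3

Determining the block sizes for each eigenvalue:
  λ = 1: 3 blocks summing to 4 forces exactly one block of size 2 and the rest size 1 → block sizes [2, 1, 1]

Assembling the blocks gives a Jordan form
J =
  [1, 1, 0, 0]
  [0, 1, 0, 0]
  [0, 0, 1, 0]
  [0, 0, 0, 1]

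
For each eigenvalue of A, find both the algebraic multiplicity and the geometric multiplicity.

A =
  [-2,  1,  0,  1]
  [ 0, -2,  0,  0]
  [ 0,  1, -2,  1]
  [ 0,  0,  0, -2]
λ = -2: alg = 4, geom = 3

Step 1 — factor the characteristic polynomial to read off the algebraic multiplicities:
  χ_A(x) = (x + 2)^4

Step 2 — compute geometric multiplicities via the rank-nullity identity g(λ) = n − rank(A − λI):
  rank(A − (-2)·I) = 1, so dim ker(A − (-2)·I) = n − 1 = 3

Summary:
  λ = -2: algebraic multiplicity = 4, geometric multiplicity = 3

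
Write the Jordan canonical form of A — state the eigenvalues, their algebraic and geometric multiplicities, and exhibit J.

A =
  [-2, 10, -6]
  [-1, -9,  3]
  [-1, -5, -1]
J_2(-4) ⊕ J_1(-4)

The characteristic polynomial is
  det(x·I − A) = x^3 + 12*x^2 + 48*x + 64 = (x + 4)^3

Eigenvalues and multiplicities (the geometric multiplicity of λ is n − rank(A − λI), which equals the number of Jordan blocks for λ):
  λ = -4: algebraic multiplicity = 3, geometric multiplicity = 2

Determining the block sizes for each eigenvalue:
  λ = -4: 2 blocks summing to 3 forces exactly one block of size 2 and the rest size 1 → block sizes [2, 1]

Assembling the blocks gives a Jordan form
J =
  [-4,  1,  0]
  [ 0, -4,  0]
  [ 0,  0, -4]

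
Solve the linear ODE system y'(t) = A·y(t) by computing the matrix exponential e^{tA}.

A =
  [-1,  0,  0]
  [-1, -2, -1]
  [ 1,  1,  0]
e^{tA} =
  [exp(-t), 0, 0]
  [-t*exp(-t), -t*exp(-t) + exp(-t), -t*exp(-t)]
  [t*exp(-t), t*exp(-t), t*exp(-t) + exp(-t)]

Strategy: write A = P · J · P⁻¹ where J is a Jordan canonical form, so e^{tA} = P · e^{tJ} · P⁻¹, and e^{tJ} can be computed block-by-block.

A has Jordan form
J =
  [-1,  1,  0]
  [ 0, -1,  0]
  [ 0,  0, -1]
(up to reordering of blocks).

Per-block formulas:
  For a 2×2 Jordan block J_2(-1): exp(t · J_2(-1)) = e^(-1t)·(I + t·N), where N is the 2×2 nilpotent shift.
  For a 1×1 block at λ = -1: exp(t · [-1]) = [e^(-1t)].

After assembling e^{tJ} and conjugating by P, we get:

e^{tA} =
  [exp(-t), 0, 0]
  [-t*exp(-t), -t*exp(-t) + exp(-t), -t*exp(-t)]
  [t*exp(-t), t*exp(-t), t*exp(-t) + exp(-t)]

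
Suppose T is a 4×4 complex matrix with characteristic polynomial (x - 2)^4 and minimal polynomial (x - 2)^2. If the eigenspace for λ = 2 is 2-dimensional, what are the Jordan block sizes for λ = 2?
Block sizes for λ = 2: [2, 2]

Step 1 — from the characteristic polynomial, algebraic multiplicity of λ = 2 is 4. From dim ker(T − (2)·I) = 2, there are exactly 2 Jordan blocks for λ = 2.
Step 2 — from the minimal polynomial, the factor (x − 2)^2 tells us the largest block for λ = 2 has size 2.
Step 3 — with total size 4, 2 blocks, and largest block 2, the block sizes (in nonincreasing order) are [2, 2].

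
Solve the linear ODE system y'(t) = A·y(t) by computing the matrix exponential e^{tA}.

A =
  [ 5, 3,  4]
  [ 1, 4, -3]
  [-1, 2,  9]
e^{tA} =
  [-t*exp(6*t) + exp(6*t), -t^2*exp(6*t)/2 + 3*t*exp(6*t), -t^2*exp(6*t)/2 + 4*t*exp(6*t)]
  [t*exp(6*t), t^2*exp(6*t)/2 - 2*t*exp(6*t) + exp(6*t), t^2*exp(6*t)/2 - 3*t*exp(6*t)]
  [-t*exp(6*t), -t^2*exp(6*t)/2 + 2*t*exp(6*t), -t^2*exp(6*t)/2 + 3*t*exp(6*t) + exp(6*t)]

Strategy: write A = P · J · P⁻¹ where J is a Jordan canonical form, so e^{tA} = P · e^{tJ} · P⁻¹, and e^{tJ} can be computed block-by-block.

A has Jordan form
J =
  [6, 1, 0]
  [0, 6, 1]
  [0, 0, 6]
(up to reordering of blocks).

Per-block formulas:
  For a 3×3 Jordan block J_3(6): exp(t · J_3(6)) = e^(6t)·(I + t·N + (t^2/2)·N^2), where N is the 3×3 nilpotent shift.

After assembling e^{tJ} and conjugating by P, we get:

e^{tA} =
  [-t*exp(6*t) + exp(6*t), -t^2*exp(6*t)/2 + 3*t*exp(6*t), -t^2*exp(6*t)/2 + 4*t*exp(6*t)]
  [t*exp(6*t), t^2*exp(6*t)/2 - 2*t*exp(6*t) + exp(6*t), t^2*exp(6*t)/2 - 3*t*exp(6*t)]
  [-t*exp(6*t), -t^2*exp(6*t)/2 + 2*t*exp(6*t), -t^2*exp(6*t)/2 + 3*t*exp(6*t) + exp(6*t)]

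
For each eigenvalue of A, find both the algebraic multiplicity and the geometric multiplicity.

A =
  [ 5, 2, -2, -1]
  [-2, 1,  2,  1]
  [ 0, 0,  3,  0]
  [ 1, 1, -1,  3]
λ = 3: alg = 4, geom = 2

Step 1 — factor the characteristic polynomial to read off the algebraic multiplicities:
  χ_A(x) = (x - 3)^4

Step 2 — compute geometric multiplicities via the rank-nullity identity g(λ) = n − rank(A − λI):
  rank(A − (3)·I) = 2, so dim ker(A − (3)·I) = n − 2 = 2

Summary:
  λ = 3: algebraic multiplicity = 4, geometric multiplicity = 2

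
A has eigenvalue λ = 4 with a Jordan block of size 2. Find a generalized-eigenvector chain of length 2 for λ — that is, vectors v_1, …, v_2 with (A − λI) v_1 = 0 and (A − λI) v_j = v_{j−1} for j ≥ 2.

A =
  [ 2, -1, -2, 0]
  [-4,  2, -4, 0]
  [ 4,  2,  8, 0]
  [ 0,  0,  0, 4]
A Jordan chain for λ = 4 of length 2:
v_1 = (-2, -4, 4, 0)ᵀ
v_2 = (1, 0, 0, 0)ᵀ

Let N = A − (4)·I. We want v_2 with N^2 v_2 = 0 but N^1 v_2 ≠ 0; then v_{j-1} := N · v_j for j = 2, …, 2.

Pick v_2 = (1, 0, 0, 0)ᵀ.
Then v_1 = N · v_2 = (-2, -4, 4, 0)ᵀ.

Sanity check: (A − (4)·I) v_1 = (0, 0, 0, 0)ᵀ = 0. ✓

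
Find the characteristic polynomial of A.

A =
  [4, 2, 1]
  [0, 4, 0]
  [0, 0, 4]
x^3 - 12*x^2 + 48*x - 64

Expanding det(x·I − A) (e.g. by cofactor expansion or by noting that A is similar to its Jordan form J, which has the same characteristic polynomial as A) gives
  χ_A(x) = x^3 - 12*x^2 + 48*x - 64
which factors as (x - 4)^3. The eigenvalues (with algebraic multiplicities) are λ = 4 with multiplicity 3.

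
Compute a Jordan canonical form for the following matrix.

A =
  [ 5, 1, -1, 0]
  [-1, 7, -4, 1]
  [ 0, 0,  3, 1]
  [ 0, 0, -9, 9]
J_2(6) ⊕ J_2(6)

The characteristic polynomial is
  det(x·I − A) = x^4 - 24*x^3 + 216*x^2 - 864*x + 1296 = (x - 6)^4

Eigenvalues and multiplicities (the geometric multiplicity of λ is n − rank(A − λI), which equals the number of Jordan blocks for λ):
  λ = 6: algebraic multiplicity = 4, geometric multiplicity = 2

Determining the block sizes for each eigenvalue:
  λ = 6: with am = 4 and gm = 2, the partition is not yet determined (e.g. several partitions of 4 into 2 parts exist). Let N = A − (6)·I. Computing rank(N^1) = 2, rank(N^2) = 0; the number of blocks of size ≥ j is rank(N^{j−1}) − rank(N^j), giving [2, 2]. So we have 2 block(s) of size 2 → block sizes [2, 2]

Assembling the blocks gives a Jordan form
J =
  [6, 1, 0, 0]
  [0, 6, 0, 0]
  [0, 0, 6, 1]
  [0, 0, 0, 6]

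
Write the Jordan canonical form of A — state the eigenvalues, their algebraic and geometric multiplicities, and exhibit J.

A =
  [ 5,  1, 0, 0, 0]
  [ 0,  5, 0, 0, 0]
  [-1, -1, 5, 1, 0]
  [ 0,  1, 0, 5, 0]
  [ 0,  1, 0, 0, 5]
J_2(5) ⊕ J_2(5) ⊕ J_1(5)

The characteristic polynomial is
  det(x·I − A) = x^5 - 25*x^4 + 250*x^3 - 1250*x^2 + 3125*x - 3125 = (x - 5)^5

Eigenvalues and multiplicities (the geometric multiplicity of λ is n − rank(A − λI), which equals the number of Jordan blocks for λ):
  λ = 5: algebraic multiplicity = 5, geometric multiplicity = 3

Determining the block sizes for each eigenvalue:
  λ = 5: with am = 5 and gm = 3, the partition is not yet determined (e.g. several partitions of 5 into 3 parts exist). Let N = A − (5)·I. Computing rank(N^1) = 2, rank(N^2) = 0; the number of blocks of size ≥ j is rank(N^{j−1}) − rank(N^j), giving [3, 2]. So we have 2 block(s) of size 2, 1 block(s) of size 1 → block sizes [2, 2, 1]

Assembling the blocks gives a Jordan form
J =
  [5, 1, 0, 0, 0]
  [0, 5, 0, 0, 0]
  [0, 0, 5, 1, 0]
  [0, 0, 0, 5, 0]
  [0, 0, 0, 0, 5]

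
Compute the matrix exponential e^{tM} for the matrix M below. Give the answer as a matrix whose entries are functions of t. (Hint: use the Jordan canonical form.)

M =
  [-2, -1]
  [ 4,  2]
e^{tM} =
  [1 - 2*t, -t]
  [4*t, 2*t + 1]

Strategy: write M = P · J · P⁻¹ where J is a Jordan canonical form, so e^{tM} = P · e^{tJ} · P⁻¹, and e^{tJ} can be computed block-by-block.

M has Jordan form
J =
  [0, 1]
  [0, 0]
(up to reordering of blocks).

Per-block formulas:
  For a 2×2 Jordan block J_2(0): exp(t · J_2(0)) = e^(0t)·(I + t·N), where N is the 2×2 nilpotent shift.

After assembling e^{tJ} and conjugating by P, we get:

e^{tM} =
  [1 - 2*t, -t]
  [4*t, 2*t + 1]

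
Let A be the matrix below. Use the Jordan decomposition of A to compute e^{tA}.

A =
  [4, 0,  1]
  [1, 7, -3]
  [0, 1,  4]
e^{tA} =
  [t^2*exp(5*t)/2 - t*exp(5*t) + exp(5*t), t^2*exp(5*t)/2, -t^2*exp(5*t) + t*exp(5*t)]
  [t^2*exp(5*t)/2 + t*exp(5*t), t^2*exp(5*t)/2 + 2*t*exp(5*t) + exp(5*t), -t^2*exp(5*t) - 3*t*exp(5*t)]
  [t^2*exp(5*t)/2, t^2*exp(5*t)/2 + t*exp(5*t), -t^2*exp(5*t) - t*exp(5*t) + exp(5*t)]

Strategy: write A = P · J · P⁻¹ where J is a Jordan canonical form, so e^{tA} = P · e^{tJ} · P⁻¹, and e^{tJ} can be computed block-by-block.

A has Jordan form
J =
  [5, 1, 0]
  [0, 5, 1]
  [0, 0, 5]
(up to reordering of blocks).

Per-block formulas:
  For a 3×3 Jordan block J_3(5): exp(t · J_3(5)) = e^(5t)·(I + t·N + (t^2/2)·N^2), where N is the 3×3 nilpotent shift.

After assembling e^{tJ} and conjugating by P, we get:

e^{tA} =
  [t^2*exp(5*t)/2 - t*exp(5*t) + exp(5*t), t^2*exp(5*t)/2, -t^2*exp(5*t) + t*exp(5*t)]
  [t^2*exp(5*t)/2 + t*exp(5*t), t^2*exp(5*t)/2 + 2*t*exp(5*t) + exp(5*t), -t^2*exp(5*t) - 3*t*exp(5*t)]
  [t^2*exp(5*t)/2, t^2*exp(5*t)/2 + t*exp(5*t), -t^2*exp(5*t) - t*exp(5*t) + exp(5*t)]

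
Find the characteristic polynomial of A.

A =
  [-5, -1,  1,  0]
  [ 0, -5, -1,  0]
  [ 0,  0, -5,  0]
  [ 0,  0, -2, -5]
x^4 + 20*x^3 + 150*x^2 + 500*x + 625

Expanding det(x·I − A) (e.g. by cofactor expansion or by noting that A is similar to its Jordan form J, which has the same characteristic polynomial as A) gives
  χ_A(x) = x^4 + 20*x^3 + 150*x^2 + 500*x + 625
which factors as (x + 5)^4. The eigenvalues (with algebraic multiplicities) are λ = -5 with multiplicity 4.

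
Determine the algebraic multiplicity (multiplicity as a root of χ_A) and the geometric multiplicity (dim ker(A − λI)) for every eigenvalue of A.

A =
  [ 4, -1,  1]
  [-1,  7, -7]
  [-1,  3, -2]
λ = 3: alg = 3, geom = 1

Step 1 — factor the characteristic polynomial to read off the algebraic multiplicities:
  χ_A(x) = (x - 3)^3

Step 2 — compute geometric multiplicities via the rank-nullity identity g(λ) = n − rank(A − λI):
  rank(A − (3)·I) = 2, so dim ker(A − (3)·I) = n − 2 = 1

Summary:
  λ = 3: algebraic multiplicity = 3, geometric multiplicity = 1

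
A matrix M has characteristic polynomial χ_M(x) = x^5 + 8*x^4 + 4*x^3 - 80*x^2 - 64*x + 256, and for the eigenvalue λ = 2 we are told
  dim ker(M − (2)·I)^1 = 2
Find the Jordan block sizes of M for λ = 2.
Block sizes for λ = 2: [1, 1]

From the dimensions of kernels of powers, the number of Jordan blocks of size at least j is d_j − d_{j−1} where d_j = dim ker(N^j) (with d_0 = 0). Computing the differences gives [2].
The number of blocks of size exactly k is (#blocks of size ≥ k) − (#blocks of size ≥ k + 1), so the partition is: 2 block(s) of size 1.
In nonincreasing order the block sizes are [1, 1].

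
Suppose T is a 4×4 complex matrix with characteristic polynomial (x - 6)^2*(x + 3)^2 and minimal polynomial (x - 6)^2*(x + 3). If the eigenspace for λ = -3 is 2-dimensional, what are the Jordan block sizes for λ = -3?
Block sizes for λ = -3: [1, 1]

Step 1 — from the characteristic polynomial, algebraic multiplicity of λ = -3 is 2. From dim ker(T − (-3)·I) = 2, there are exactly 2 Jordan blocks for λ = -3.
Step 2 — from the minimal polynomial, the factor (x + 3) tells us the largest block for λ = -3 has size 1.
Step 3 — with total size 2, 2 blocks, and largest block 1, the block sizes (in nonincreasing order) are [1, 1].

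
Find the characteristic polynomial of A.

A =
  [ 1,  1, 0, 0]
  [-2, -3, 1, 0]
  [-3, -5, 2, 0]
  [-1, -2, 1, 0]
x^4

Expanding det(x·I − A) (e.g. by cofactor expansion or by noting that A is similar to its Jordan form J, which has the same characteristic polynomial as A) gives
  χ_A(x) = x^4
which factors as x^4. The eigenvalues (with algebraic multiplicities) are λ = 0 with multiplicity 4.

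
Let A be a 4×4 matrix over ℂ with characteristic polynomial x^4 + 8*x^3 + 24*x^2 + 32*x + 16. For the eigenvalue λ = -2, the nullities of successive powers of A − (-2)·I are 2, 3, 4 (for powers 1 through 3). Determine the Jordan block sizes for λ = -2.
Block sizes for λ = -2: [3, 1]

From the dimensions of kernels of powers, the number of Jordan blocks of size at least j is d_j − d_{j−1} where d_j = dim ker(N^j) (with d_0 = 0). Computing the differences gives [2, 1, 1].
The number of blocks of size exactly k is (#blocks of size ≥ k) − (#blocks of size ≥ k + 1), so the partition is: 1 block(s) of size 1, 1 block(s) of size 3.
In nonincreasing order the block sizes are [3, 1].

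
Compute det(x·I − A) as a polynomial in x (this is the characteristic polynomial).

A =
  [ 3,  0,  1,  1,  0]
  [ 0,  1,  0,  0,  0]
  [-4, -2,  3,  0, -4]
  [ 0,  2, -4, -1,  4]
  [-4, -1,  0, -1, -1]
x^5 - 5*x^4 + 10*x^3 - 10*x^2 + 5*x - 1

Expanding det(x·I − A) (e.g. by cofactor expansion or by noting that A is similar to its Jordan form J, which has the same characteristic polynomial as A) gives
  χ_A(x) = x^5 - 5*x^4 + 10*x^3 - 10*x^2 + 5*x - 1
which factors as (x - 1)^5. The eigenvalues (with algebraic multiplicities) are λ = 1 with multiplicity 5.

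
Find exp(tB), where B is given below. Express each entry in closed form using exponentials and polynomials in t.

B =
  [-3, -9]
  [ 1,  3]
e^{tB} =
  [1 - 3*t, -9*t]
  [t, 3*t + 1]

Strategy: write B = P · J · P⁻¹ where J is a Jordan canonical form, so e^{tB} = P · e^{tJ} · P⁻¹, and e^{tJ} can be computed block-by-block.

B has Jordan form
J =
  [0, 1]
  [0, 0]
(up to reordering of blocks).

Per-block formulas:
  For a 2×2 Jordan block J_2(0): exp(t · J_2(0)) = e^(0t)·(I + t·N), where N is the 2×2 nilpotent shift.

After assembling e^{tJ} and conjugating by P, we get:

e^{tB} =
  [1 - 3*t, -9*t]
  [t, 3*t + 1]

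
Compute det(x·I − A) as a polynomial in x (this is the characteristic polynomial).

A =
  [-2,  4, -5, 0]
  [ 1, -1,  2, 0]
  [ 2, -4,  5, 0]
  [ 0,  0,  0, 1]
x^4 - 3*x^3 + 3*x^2 - x

Expanding det(x·I − A) (e.g. by cofactor expansion or by noting that A is similar to its Jordan form J, which has the same characteristic polynomial as A) gives
  χ_A(x) = x^4 - 3*x^3 + 3*x^2 - x
which factors as x*(x - 1)^3. The eigenvalues (with algebraic multiplicities) are λ = 0 with multiplicity 1, λ = 1 with multiplicity 3.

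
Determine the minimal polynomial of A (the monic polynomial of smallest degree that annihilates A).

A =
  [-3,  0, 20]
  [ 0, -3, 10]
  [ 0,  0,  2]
x^2 + x - 6

The characteristic polynomial is χ_A(x) = (x - 2)*(x + 3)^2, so the eigenvalues are known. The minimal polynomial is
  m_A(x) = Π_λ (x − λ)^{k_λ}
where k_λ is the size of the *largest* Jordan block for λ (equivalently, the smallest k with (A − λI)^k v = 0 for every generalised eigenvector v of λ).

  λ = -3: largest Jordan block has size 1, contributing (x + 3)
  λ = 2: largest Jordan block has size 1, contributing (x − 2)

So m_A(x) = (x - 2)*(x + 3) = x^2 + x - 6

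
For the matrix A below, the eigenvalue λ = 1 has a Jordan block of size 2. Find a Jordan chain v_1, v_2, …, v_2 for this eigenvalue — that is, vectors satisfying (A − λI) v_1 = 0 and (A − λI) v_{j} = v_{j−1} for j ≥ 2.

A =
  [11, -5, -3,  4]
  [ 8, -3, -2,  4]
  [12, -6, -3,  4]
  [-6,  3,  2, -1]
A Jordan chain for λ = 1 of length 2:
v_1 = (10, 8, 12, -6)ᵀ
v_2 = (1, 0, 0, 0)ᵀ

Let N = A − (1)·I. We want v_2 with N^2 v_2 = 0 but N^1 v_2 ≠ 0; then v_{j-1} := N · v_j for j = 2, …, 2.

Pick v_2 = (1, 0, 0, 0)ᵀ.
Then v_1 = N · v_2 = (10, 8, 12, -6)ᵀ.

Sanity check: (A − (1)·I) v_1 = (0, 0, 0, 0)ᵀ = 0. ✓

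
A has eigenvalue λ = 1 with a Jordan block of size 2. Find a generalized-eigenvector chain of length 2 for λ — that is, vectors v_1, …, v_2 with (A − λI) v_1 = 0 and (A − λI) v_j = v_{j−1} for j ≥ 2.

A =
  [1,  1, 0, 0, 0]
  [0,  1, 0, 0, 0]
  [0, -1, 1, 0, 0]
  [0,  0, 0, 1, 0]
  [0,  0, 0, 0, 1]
A Jordan chain for λ = 1 of length 2:
v_1 = (1, 0, -1, 0, 0)ᵀ
v_2 = (0, 1, 0, 0, 0)ᵀ

Let N = A − (1)·I. We want v_2 with N^2 v_2 = 0 but N^1 v_2 ≠ 0; then v_{j-1} := N · v_j for j = 2, …, 2.

Pick v_2 = (0, 1, 0, 0, 0)ᵀ.
Then v_1 = N · v_2 = (1, 0, -1, 0, 0)ᵀ.

Sanity check: (A − (1)·I) v_1 = (0, 0, 0, 0, 0)ᵀ = 0. ✓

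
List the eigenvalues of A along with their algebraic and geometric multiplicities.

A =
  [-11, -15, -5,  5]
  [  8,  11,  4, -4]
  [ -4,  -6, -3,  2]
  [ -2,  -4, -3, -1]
λ = -1: alg = 4, geom = 2

Step 1 — factor the characteristic polynomial to read off the algebraic multiplicities:
  χ_A(x) = (x + 1)^4

Step 2 — compute geometric multiplicities via the rank-nullity identity g(λ) = n − rank(A − λI):
  rank(A − (-1)·I) = 2, so dim ker(A − (-1)·I) = n − 2 = 2

Summary:
  λ = -1: algebraic multiplicity = 4, geometric multiplicity = 2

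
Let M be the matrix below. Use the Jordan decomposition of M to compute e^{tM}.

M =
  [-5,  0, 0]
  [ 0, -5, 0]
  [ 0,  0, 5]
e^{tM} =
  [exp(-5*t), 0, 0]
  [0, exp(-5*t), 0]
  [0, 0, exp(5*t)]

Strategy: write M = P · J · P⁻¹ where J is a Jordan canonical form, so e^{tM} = P · e^{tJ} · P⁻¹, and e^{tJ} can be computed block-by-block.

M has Jordan form
J =
  [-5,  0, 0]
  [ 0, -5, 0]
  [ 0,  0, 5]
(up to reordering of blocks).

Per-block formulas:
  For a 1×1 block at λ = -5: exp(t · [-5]) = [e^(-5t)].
  For a 1×1 block at λ = 5: exp(t · [5]) = [e^(5t)].

After assembling e^{tJ} and conjugating by P, we get:

e^{tM} =
  [exp(-5*t), 0, 0]
  [0, exp(-5*t), 0]
  [0, 0, exp(5*t)]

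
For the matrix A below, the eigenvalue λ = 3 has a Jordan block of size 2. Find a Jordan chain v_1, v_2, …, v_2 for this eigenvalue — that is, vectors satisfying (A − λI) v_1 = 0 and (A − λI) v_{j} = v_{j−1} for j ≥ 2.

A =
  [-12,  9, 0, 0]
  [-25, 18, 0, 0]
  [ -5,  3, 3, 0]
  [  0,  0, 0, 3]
A Jordan chain for λ = 3 of length 2:
v_1 = (-15, -25, -5, 0)ᵀ
v_2 = (1, 0, 0, 0)ᵀ

Let N = A − (3)·I. We want v_2 with N^2 v_2 = 0 but N^1 v_2 ≠ 0; then v_{j-1} := N · v_j for j = 2, …, 2.

Pick v_2 = (1, 0, 0, 0)ᵀ.
Then v_1 = N · v_2 = (-15, -25, -5, 0)ᵀ.

Sanity check: (A − (3)·I) v_1 = (0, 0, 0, 0)ᵀ = 0. ✓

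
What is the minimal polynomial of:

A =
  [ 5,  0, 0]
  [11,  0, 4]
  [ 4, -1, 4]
x^3 - 9*x^2 + 24*x - 20

The characteristic polynomial is χ_A(x) = (x - 5)*(x - 2)^2, so the eigenvalues are known. The minimal polynomial is
  m_A(x) = Π_λ (x − λ)^{k_λ}
where k_λ is the size of the *largest* Jordan block for λ (equivalently, the smallest k with (A − λI)^k v = 0 for every generalised eigenvector v of λ).

  λ = 2: largest Jordan block has size 2, contributing (x − 2)^2
  λ = 5: largest Jordan block has size 1, contributing (x − 5)

So m_A(x) = (x - 5)*(x - 2)^2 = x^3 - 9*x^2 + 24*x - 20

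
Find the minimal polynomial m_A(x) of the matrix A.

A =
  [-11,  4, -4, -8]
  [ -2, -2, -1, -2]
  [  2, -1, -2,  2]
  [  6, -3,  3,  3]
x^2 + 6*x + 9

The characteristic polynomial is χ_A(x) = (x + 3)^4, so the eigenvalues are known. The minimal polynomial is
  m_A(x) = Π_λ (x − λ)^{k_λ}
where k_λ is the size of the *largest* Jordan block for λ (equivalently, the smallest k with (A − λI)^k v = 0 for every generalised eigenvector v of λ).

  λ = -3: largest Jordan block has size 2, contributing (x + 3)^2

So m_A(x) = (x + 3)^2 = x^2 + 6*x + 9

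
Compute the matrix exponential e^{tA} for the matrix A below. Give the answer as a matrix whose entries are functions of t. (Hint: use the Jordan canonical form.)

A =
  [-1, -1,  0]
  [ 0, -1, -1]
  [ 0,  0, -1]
e^{tA} =
  [exp(-t), -t*exp(-t), t^2*exp(-t)/2]
  [0, exp(-t), -t*exp(-t)]
  [0, 0, exp(-t)]

Strategy: write A = P · J · P⁻¹ where J is a Jordan canonical form, so e^{tA} = P · e^{tJ} · P⁻¹, and e^{tJ} can be computed block-by-block.

A has Jordan form
J =
  [-1,  1,  0]
  [ 0, -1,  1]
  [ 0,  0, -1]
(up to reordering of blocks).

Per-block formulas:
  For a 3×3 Jordan block J_3(-1): exp(t · J_3(-1)) = e^(-1t)·(I + t·N + (t^2/2)·N^2), where N is the 3×3 nilpotent shift.

After assembling e^{tJ} and conjugating by P, we get:

e^{tA} =
  [exp(-t), -t*exp(-t), t^2*exp(-t)/2]
  [0, exp(-t), -t*exp(-t)]
  [0, 0, exp(-t)]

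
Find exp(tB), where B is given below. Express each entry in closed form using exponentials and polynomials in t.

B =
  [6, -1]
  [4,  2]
e^{tB} =
  [2*t*exp(4*t) + exp(4*t), -t*exp(4*t)]
  [4*t*exp(4*t), -2*t*exp(4*t) + exp(4*t)]

Strategy: write B = P · J · P⁻¹ where J is a Jordan canonical form, so e^{tB} = P · e^{tJ} · P⁻¹, and e^{tJ} can be computed block-by-block.

B has Jordan form
J =
  [4, 1]
  [0, 4]
(up to reordering of blocks).

Per-block formulas:
  For a 2×2 Jordan block J_2(4): exp(t · J_2(4)) = e^(4t)·(I + t·N), where N is the 2×2 nilpotent shift.

After assembling e^{tJ} and conjugating by P, we get:

e^{tB} =
  [2*t*exp(4*t) + exp(4*t), -t*exp(4*t)]
  [4*t*exp(4*t), -2*t*exp(4*t) + exp(4*t)]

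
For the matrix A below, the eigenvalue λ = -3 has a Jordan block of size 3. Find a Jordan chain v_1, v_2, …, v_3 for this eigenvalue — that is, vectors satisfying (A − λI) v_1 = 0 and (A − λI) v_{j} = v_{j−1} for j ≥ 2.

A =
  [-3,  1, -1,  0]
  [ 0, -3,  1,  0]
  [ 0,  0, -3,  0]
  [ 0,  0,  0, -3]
A Jordan chain for λ = -3 of length 3:
v_1 = (1, 0, 0, 0)ᵀ
v_2 = (-1, 1, 0, 0)ᵀ
v_3 = (0, 0, 1, 0)ᵀ

Let N = A − (-3)·I. We want v_3 with N^3 v_3 = 0 but N^2 v_3 ≠ 0; then v_{j-1} := N · v_j for j = 3, …, 2.

Pick v_3 = (0, 0, 1, 0)ᵀ.
Then v_2 = N · v_3 = (-1, 1, 0, 0)ᵀ.
Then v_1 = N · v_2 = (1, 0, 0, 0)ᵀ.

Sanity check: (A − (-3)·I) v_1 = (0, 0, 0, 0)ᵀ = 0. ✓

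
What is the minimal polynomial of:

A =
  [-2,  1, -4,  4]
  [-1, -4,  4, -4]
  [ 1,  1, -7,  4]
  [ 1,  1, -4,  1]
x^2 + 6*x + 9

The characteristic polynomial is χ_A(x) = (x + 3)^4, so the eigenvalues are known. The minimal polynomial is
  m_A(x) = Π_λ (x − λ)^{k_λ}
where k_λ is the size of the *largest* Jordan block for λ (equivalently, the smallest k with (A − λI)^k v = 0 for every generalised eigenvector v of λ).

  λ = -3: largest Jordan block has size 2, contributing (x + 3)^2

So m_A(x) = (x + 3)^2 = x^2 + 6*x + 9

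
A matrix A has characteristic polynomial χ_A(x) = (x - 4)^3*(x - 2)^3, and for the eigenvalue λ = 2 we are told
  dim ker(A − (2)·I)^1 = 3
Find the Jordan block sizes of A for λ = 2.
Block sizes for λ = 2: [1, 1, 1]

From the dimensions of kernels of powers, the number of Jordan blocks of size at least j is d_j − d_{j−1} where d_j = dim ker(N^j) (with d_0 = 0). Computing the differences gives [3].
The number of blocks of size exactly k is (#blocks of size ≥ k) − (#blocks of size ≥ k + 1), so the partition is: 3 block(s) of size 1.
In nonincreasing order the block sizes are [1, 1, 1].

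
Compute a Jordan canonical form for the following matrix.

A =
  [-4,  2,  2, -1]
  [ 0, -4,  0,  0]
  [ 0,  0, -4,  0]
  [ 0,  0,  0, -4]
J_2(-4) ⊕ J_1(-4) ⊕ J_1(-4)

The characteristic polynomial is
  det(x·I − A) = x^4 + 16*x^3 + 96*x^2 + 256*x + 256 = (x + 4)^4

Eigenvalues and multiplicities (the geometric multiplicity of λ is n − rank(A − λI), which equals the number of Jordan blocks for λ):
  λ = -4: algebraic multiplicity = 4, geometric multiplicity = 3

Determining the block sizes for each eigenvalue:
  λ = -4: 3 blocks summing to 4 forces exactly one block of size 2 and the rest size 1 → block sizes [2, 1, 1]

Assembling the blocks gives a Jordan form
J =
  [-4,  1,  0,  0]
  [ 0, -4,  0,  0]
  [ 0,  0, -4,  0]
  [ 0,  0,  0, -4]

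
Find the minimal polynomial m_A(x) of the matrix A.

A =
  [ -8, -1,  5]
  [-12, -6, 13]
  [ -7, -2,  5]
x^3 + 9*x^2 + 27*x + 27

The characteristic polynomial is χ_A(x) = (x + 3)^3, so the eigenvalues are known. The minimal polynomial is
  m_A(x) = Π_λ (x − λ)^{k_λ}
where k_λ is the size of the *largest* Jordan block for λ (equivalently, the smallest k with (A − λI)^k v = 0 for every generalised eigenvector v of λ).

  λ = -3: largest Jordan block has size 3, contributing (x + 3)^3

So m_A(x) = (x + 3)^3 = x^3 + 9*x^2 + 27*x + 27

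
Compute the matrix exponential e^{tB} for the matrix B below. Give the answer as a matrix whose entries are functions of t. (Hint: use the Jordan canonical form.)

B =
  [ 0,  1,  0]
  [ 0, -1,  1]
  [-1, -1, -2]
e^{tB} =
  [t^2*exp(-t)/2 + t*exp(-t) + exp(-t), t^2*exp(-t)/2 + t*exp(-t), t^2*exp(-t)/2]
  [-t^2*exp(-t)/2, -t^2*exp(-t)/2 + exp(-t), -t^2*exp(-t)/2 + t*exp(-t)]
  [-t*exp(-t), -t*exp(-t), -t*exp(-t) + exp(-t)]

Strategy: write B = P · J · P⁻¹ where J is a Jordan canonical form, so e^{tB} = P · e^{tJ} · P⁻¹, and e^{tJ} can be computed block-by-block.

B has Jordan form
J =
  [-1,  1,  0]
  [ 0, -1,  1]
  [ 0,  0, -1]
(up to reordering of blocks).

Per-block formulas:
  For a 3×3 Jordan block J_3(-1): exp(t · J_3(-1)) = e^(-1t)·(I + t·N + (t^2/2)·N^2), where N is the 3×3 nilpotent shift.

After assembling e^{tJ} and conjugating by P, we get:

e^{tB} =
  [t^2*exp(-t)/2 + t*exp(-t) + exp(-t), t^2*exp(-t)/2 + t*exp(-t), t^2*exp(-t)/2]
  [-t^2*exp(-t)/2, -t^2*exp(-t)/2 + exp(-t), -t^2*exp(-t)/2 + t*exp(-t)]
  [-t*exp(-t), -t*exp(-t), -t*exp(-t) + exp(-t)]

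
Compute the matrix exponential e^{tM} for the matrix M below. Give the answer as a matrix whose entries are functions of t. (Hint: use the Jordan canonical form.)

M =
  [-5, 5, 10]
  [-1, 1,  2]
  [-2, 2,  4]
e^{tM} =
  [1 - 5*t, 5*t, 10*t]
  [-t, t + 1, 2*t]
  [-2*t, 2*t, 4*t + 1]

Strategy: write M = P · J · P⁻¹ where J is a Jordan canonical form, so e^{tM} = P · e^{tJ} · P⁻¹, and e^{tJ} can be computed block-by-block.

M has Jordan form
J =
  [0, 1, 0]
  [0, 0, 0]
  [0, 0, 0]
(up to reordering of blocks).

Per-block formulas:
  For a 2×2 Jordan block J_2(0): exp(t · J_2(0)) = e^(0t)·(I + t·N), where N is the 2×2 nilpotent shift.
  For a 1×1 block at λ = 0: exp(t · [0]) = [e^(0t)].

After assembling e^{tJ} and conjugating by P, we get:

e^{tM} =
  [1 - 5*t, 5*t, 10*t]
  [-t, t + 1, 2*t]
  [-2*t, 2*t, 4*t + 1]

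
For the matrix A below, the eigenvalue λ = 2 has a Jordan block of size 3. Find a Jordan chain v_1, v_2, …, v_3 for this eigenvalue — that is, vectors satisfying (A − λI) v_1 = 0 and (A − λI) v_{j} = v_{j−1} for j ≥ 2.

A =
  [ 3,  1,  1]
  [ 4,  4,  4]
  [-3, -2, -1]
A Jordan chain for λ = 2 of length 3:
v_1 = (2, 0, -2)ᵀ
v_2 = (1, 4, -3)ᵀ
v_3 = (1, 0, 0)ᵀ

Let N = A − (2)·I. We want v_3 with N^3 v_3 = 0 but N^2 v_3 ≠ 0; then v_{j-1} := N · v_j for j = 3, …, 2.

Pick v_3 = (1, 0, 0)ᵀ.
Then v_2 = N · v_3 = (1, 4, -3)ᵀ.
Then v_1 = N · v_2 = (2, 0, -2)ᵀ.

Sanity check: (A − (2)·I) v_1 = (0, 0, 0)ᵀ = 0. ✓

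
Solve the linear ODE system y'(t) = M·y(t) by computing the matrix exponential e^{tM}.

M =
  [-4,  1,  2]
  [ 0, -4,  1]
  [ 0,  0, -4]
e^{tM} =
  [exp(-4*t), t*exp(-4*t), t^2*exp(-4*t)/2 + 2*t*exp(-4*t)]
  [0, exp(-4*t), t*exp(-4*t)]
  [0, 0, exp(-4*t)]

Strategy: write M = P · J · P⁻¹ where J is a Jordan canonical form, so e^{tM} = P · e^{tJ} · P⁻¹, and e^{tJ} can be computed block-by-block.

M has Jordan form
J =
  [-4,  1,  0]
  [ 0, -4,  1]
  [ 0,  0, -4]
(up to reordering of blocks).

Per-block formulas:
  For a 3×3 Jordan block J_3(-4): exp(t · J_3(-4)) = e^(-4t)·(I + t·N + (t^2/2)·N^2), where N is the 3×3 nilpotent shift.

After assembling e^{tJ} and conjugating by P, we get:

e^{tM} =
  [exp(-4*t), t*exp(-4*t), t^2*exp(-4*t)/2 + 2*t*exp(-4*t)]
  [0, exp(-4*t), t*exp(-4*t)]
  [0, 0, exp(-4*t)]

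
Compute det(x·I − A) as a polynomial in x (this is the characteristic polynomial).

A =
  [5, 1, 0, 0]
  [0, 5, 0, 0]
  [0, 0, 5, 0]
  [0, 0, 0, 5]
x^4 - 20*x^3 + 150*x^2 - 500*x + 625

Expanding det(x·I − A) (e.g. by cofactor expansion or by noting that A is similar to its Jordan form J, which has the same characteristic polynomial as A) gives
  χ_A(x) = x^4 - 20*x^3 + 150*x^2 - 500*x + 625
which factors as (x - 5)^4. The eigenvalues (with algebraic multiplicities) are λ = 5 with multiplicity 4.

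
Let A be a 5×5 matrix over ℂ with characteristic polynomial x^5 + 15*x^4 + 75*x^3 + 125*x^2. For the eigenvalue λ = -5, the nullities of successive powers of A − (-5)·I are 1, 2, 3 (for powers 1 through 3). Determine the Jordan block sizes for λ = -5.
Block sizes for λ = -5: [3]

From the dimensions of kernels of powers, the number of Jordan blocks of size at least j is d_j − d_{j−1} where d_j = dim ker(N^j) (with d_0 = 0). Computing the differences gives [1, 1, 1].
The number of blocks of size exactly k is (#blocks of size ≥ k) − (#blocks of size ≥ k + 1), so the partition is: 1 block(s) of size 3.
In nonincreasing order the block sizes are [3].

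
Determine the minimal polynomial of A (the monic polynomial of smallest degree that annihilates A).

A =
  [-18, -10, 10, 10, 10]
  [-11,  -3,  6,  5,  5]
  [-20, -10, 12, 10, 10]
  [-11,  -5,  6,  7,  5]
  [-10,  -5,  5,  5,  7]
x^3 - x^2 - 8*x + 12

The characteristic polynomial is χ_A(x) = (x - 2)^4*(x + 3), so the eigenvalues are known. The minimal polynomial is
  m_A(x) = Π_λ (x − λ)^{k_λ}
where k_λ is the size of the *largest* Jordan block for λ (equivalently, the smallest k with (A − λI)^k v = 0 for every generalised eigenvector v of λ).

  λ = -3: largest Jordan block has size 1, contributing (x + 3)
  λ = 2: largest Jordan block has size 2, contributing (x − 2)^2

So m_A(x) = (x - 2)^2*(x + 3) = x^3 - x^2 - 8*x + 12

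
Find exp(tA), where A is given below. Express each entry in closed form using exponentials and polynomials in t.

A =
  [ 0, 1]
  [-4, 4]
e^{tA} =
  [-2*t*exp(2*t) + exp(2*t), t*exp(2*t)]
  [-4*t*exp(2*t), 2*t*exp(2*t) + exp(2*t)]

Strategy: write A = P · J · P⁻¹ where J is a Jordan canonical form, so e^{tA} = P · e^{tJ} · P⁻¹, and e^{tJ} can be computed block-by-block.

A has Jordan form
J =
  [2, 1]
  [0, 2]
(up to reordering of blocks).

Per-block formulas:
  For a 2×2 Jordan block J_2(2): exp(t · J_2(2)) = e^(2t)·(I + t·N), where N is the 2×2 nilpotent shift.

After assembling e^{tJ} and conjugating by P, we get:

e^{tA} =
  [-2*t*exp(2*t) + exp(2*t), t*exp(2*t)]
  [-4*t*exp(2*t), 2*t*exp(2*t) + exp(2*t)]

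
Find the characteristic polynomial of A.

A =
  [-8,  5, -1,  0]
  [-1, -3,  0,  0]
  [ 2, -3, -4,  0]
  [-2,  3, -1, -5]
x^4 + 20*x^3 + 150*x^2 + 500*x + 625

Expanding det(x·I − A) (e.g. by cofactor expansion or by noting that A is similar to its Jordan form J, which has the same characteristic polynomial as A) gives
  χ_A(x) = x^4 + 20*x^3 + 150*x^2 + 500*x + 625
which factors as (x + 5)^4. The eigenvalues (with algebraic multiplicities) are λ = -5 with multiplicity 4.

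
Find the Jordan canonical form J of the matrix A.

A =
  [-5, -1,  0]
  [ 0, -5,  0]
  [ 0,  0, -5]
J_2(-5) ⊕ J_1(-5)

The characteristic polynomial is
  det(x·I − A) = x^3 + 15*x^2 + 75*x + 125 = (x + 5)^3

Eigenvalues and multiplicities (the geometric multiplicity of λ is n − rank(A − λI), which equals the number of Jordan blocks for λ):
  λ = -5: algebraic multiplicity = 3, geometric multiplicity = 2

Determining the block sizes for each eigenvalue:
  λ = -5: 2 blocks summing to 3 forces exactly one block of size 2 and the rest size 1 → block sizes [2, 1]

Assembling the blocks gives a Jordan form
J =
  [-5,  1,  0]
  [ 0, -5,  0]
  [ 0,  0, -5]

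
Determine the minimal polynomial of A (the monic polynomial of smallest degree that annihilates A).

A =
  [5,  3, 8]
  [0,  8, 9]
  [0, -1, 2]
x^3 - 15*x^2 + 75*x - 125

The characteristic polynomial is χ_A(x) = (x - 5)^3, so the eigenvalues are known. The minimal polynomial is
  m_A(x) = Π_λ (x − λ)^{k_λ}
where k_λ is the size of the *largest* Jordan block for λ (equivalently, the smallest k with (A − λI)^k v = 0 for every generalised eigenvector v of λ).

  λ = 5: largest Jordan block has size 3, contributing (x − 5)^3

So m_A(x) = (x - 5)^3 = x^3 - 15*x^2 + 75*x - 125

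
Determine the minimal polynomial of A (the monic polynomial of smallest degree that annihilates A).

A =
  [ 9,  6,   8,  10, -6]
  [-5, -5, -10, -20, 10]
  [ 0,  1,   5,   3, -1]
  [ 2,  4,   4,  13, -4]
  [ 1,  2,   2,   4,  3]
x^2 - 10*x + 25

The characteristic polynomial is χ_A(x) = (x - 5)^5, so the eigenvalues are known. The minimal polynomial is
  m_A(x) = Π_λ (x − λ)^{k_λ}
where k_λ is the size of the *largest* Jordan block for λ (equivalently, the smallest k with (A − λI)^k v = 0 for every generalised eigenvector v of λ).

  λ = 5: largest Jordan block has size 2, contributing (x − 5)^2

So m_A(x) = (x - 5)^2 = x^2 - 10*x + 25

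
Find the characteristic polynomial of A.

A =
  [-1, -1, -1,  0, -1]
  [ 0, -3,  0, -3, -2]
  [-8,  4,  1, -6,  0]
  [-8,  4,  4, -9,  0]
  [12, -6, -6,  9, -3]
x^5 + 15*x^4 + 90*x^3 + 270*x^2 + 405*x + 243

Expanding det(x·I − A) (e.g. by cofactor expansion or by noting that A is similar to its Jordan form J, which has the same characteristic polynomial as A) gives
  χ_A(x) = x^5 + 15*x^4 + 90*x^3 + 270*x^2 + 405*x + 243
which factors as (x + 3)^5. The eigenvalues (with algebraic multiplicities) are λ = -3 with multiplicity 5.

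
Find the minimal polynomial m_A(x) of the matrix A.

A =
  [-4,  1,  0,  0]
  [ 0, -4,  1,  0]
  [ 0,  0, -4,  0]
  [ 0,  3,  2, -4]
x^3 + 12*x^2 + 48*x + 64

The characteristic polynomial is χ_A(x) = (x + 4)^4, so the eigenvalues are known. The minimal polynomial is
  m_A(x) = Π_λ (x − λ)^{k_λ}
where k_λ is the size of the *largest* Jordan block for λ (equivalently, the smallest k with (A − λI)^k v = 0 for every generalised eigenvector v of λ).

  λ = -4: largest Jordan block has size 3, contributing (x + 4)^3

So m_A(x) = (x + 4)^3 = x^3 + 12*x^2 + 48*x + 64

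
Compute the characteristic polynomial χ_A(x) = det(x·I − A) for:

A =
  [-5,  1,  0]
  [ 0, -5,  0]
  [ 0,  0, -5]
x^3 + 15*x^2 + 75*x + 125

Expanding det(x·I − A) (e.g. by cofactor expansion or by noting that A is similar to its Jordan form J, which has the same characteristic polynomial as A) gives
  χ_A(x) = x^3 + 15*x^2 + 75*x + 125
which factors as (x + 5)^3. The eigenvalues (with algebraic multiplicities) are λ = -5 with multiplicity 3.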